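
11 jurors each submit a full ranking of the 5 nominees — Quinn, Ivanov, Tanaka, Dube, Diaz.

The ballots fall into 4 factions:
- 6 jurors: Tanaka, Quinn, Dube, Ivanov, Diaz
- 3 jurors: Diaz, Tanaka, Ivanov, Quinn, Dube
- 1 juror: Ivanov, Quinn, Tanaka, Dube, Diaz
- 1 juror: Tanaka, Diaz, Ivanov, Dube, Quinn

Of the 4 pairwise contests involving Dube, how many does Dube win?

2

Dube against each rival (11 jurors):
Dube vs Quinn: Quinn wins 10–1.
Dube vs Ivanov: Dube wins 6–5.
Dube vs Tanaka: Dube is ranked higher on 0 ballots, Tanaka on 11. Tanaka wins 11–0.
Dube vs Diaz: Dube wins 7–4.
Dube beats Ivanov, Diaz; loses to Quinn, Tanaka — 2 pairwise wins.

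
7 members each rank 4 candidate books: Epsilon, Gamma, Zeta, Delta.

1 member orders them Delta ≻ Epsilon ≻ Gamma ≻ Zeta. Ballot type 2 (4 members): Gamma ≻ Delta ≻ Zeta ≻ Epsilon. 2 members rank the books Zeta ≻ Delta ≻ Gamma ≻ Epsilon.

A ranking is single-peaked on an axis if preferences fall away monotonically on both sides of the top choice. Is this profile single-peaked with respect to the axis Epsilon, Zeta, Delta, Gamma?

no

Axis positions: Epsilon=1, Zeta=2, Delta=3, Gamma=4.
Ballot type 1: ranking walks positions 3-1-4-2; Epsilon is ranked above Zeta even though Zeta lies between Epsilon and the peak Delta on the axis — preferences dip and rise again. Not single-peaked.
Ballot type 2 (peak Gamma at position 4): ranking walks positions 4-3-2-1, expanding outward from the peak — single-peaked.
Ballot type 3 (peak Zeta at position 2): ranking walks positions 2-3-4-1, expanding outward from the peak — single-peaked.
Ballot type 1 violates single-peakedness, so the profile is not single-peaked on this axis.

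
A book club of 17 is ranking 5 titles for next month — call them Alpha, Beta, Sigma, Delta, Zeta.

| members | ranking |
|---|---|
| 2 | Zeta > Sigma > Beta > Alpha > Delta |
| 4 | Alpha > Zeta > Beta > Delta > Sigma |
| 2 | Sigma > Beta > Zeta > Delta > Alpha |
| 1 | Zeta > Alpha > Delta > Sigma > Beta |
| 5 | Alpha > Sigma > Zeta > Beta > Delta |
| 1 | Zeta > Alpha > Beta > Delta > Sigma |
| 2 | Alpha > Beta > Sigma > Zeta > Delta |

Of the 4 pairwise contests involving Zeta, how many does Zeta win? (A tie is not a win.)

Zeta against each rival (17 members):
Zeta vs Alpha: Alpha wins 11–6.
Zeta–Beta: Zeta 13–4.
Zeta–Sigma: Sigma 9–8.
Zeta–Delta: Zeta 17–0.
Zeta beats Beta, Delta; loses to Alpha, Sigma — 2 pairwise wins.

2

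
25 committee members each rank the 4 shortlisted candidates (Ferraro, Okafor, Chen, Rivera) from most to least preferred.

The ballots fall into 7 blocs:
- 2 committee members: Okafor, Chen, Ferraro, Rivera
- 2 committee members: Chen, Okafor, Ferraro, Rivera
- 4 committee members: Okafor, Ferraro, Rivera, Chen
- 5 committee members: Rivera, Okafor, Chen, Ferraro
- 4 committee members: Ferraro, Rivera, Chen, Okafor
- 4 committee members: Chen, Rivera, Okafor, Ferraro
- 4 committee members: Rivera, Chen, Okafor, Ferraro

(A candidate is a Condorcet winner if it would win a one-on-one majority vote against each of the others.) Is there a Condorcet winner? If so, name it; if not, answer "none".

Rivera

Head-to-head results (25 committee members):
Ferraro–Okafor: Okafor 21–4.
Ferraro–Chen: Chen 17–8.
Ferraro vs Rivera: Rivera, 13–12.
Okafor–Chen: Chen 14–11.
Okafor–Rivera: Rivera 17–8.
Chen vs Rivera: Rivera, 17–8.
Rivera wins every pairwise contest, so Rivera is the Condorcet winner.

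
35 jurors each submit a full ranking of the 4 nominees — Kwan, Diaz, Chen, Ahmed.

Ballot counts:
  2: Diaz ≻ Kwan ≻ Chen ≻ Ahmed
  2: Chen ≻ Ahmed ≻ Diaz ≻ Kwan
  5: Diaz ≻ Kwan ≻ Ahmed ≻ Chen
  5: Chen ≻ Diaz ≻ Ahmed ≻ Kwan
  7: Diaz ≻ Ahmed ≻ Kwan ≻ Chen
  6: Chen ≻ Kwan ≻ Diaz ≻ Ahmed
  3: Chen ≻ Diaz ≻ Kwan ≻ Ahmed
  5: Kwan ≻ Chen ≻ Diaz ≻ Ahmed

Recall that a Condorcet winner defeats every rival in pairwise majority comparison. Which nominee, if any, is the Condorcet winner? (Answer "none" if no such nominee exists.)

Check each pair by majority over 35 ballots:
Kwan vs Diaz: Diaz, 24–11.
Kwan vs Chen: Kwan, 19–16.
Kwan vs Ahmed: Kwan wins 21–14.
Diaz vs Chen: Chen, 21–14.
Diaz vs Ahmed: Diaz, 33–2.
Chen vs Ahmed: Chen wins 23–12.
Every nominee loses at least once (Kwan loses to Diaz; Diaz loses to Chen; Chen loses to Kwan; Ahmed loses to Kwan). The majority relation contains the cycle Kwan > Chen > Diaz > Kwan, so there is no Condorcet winner.

none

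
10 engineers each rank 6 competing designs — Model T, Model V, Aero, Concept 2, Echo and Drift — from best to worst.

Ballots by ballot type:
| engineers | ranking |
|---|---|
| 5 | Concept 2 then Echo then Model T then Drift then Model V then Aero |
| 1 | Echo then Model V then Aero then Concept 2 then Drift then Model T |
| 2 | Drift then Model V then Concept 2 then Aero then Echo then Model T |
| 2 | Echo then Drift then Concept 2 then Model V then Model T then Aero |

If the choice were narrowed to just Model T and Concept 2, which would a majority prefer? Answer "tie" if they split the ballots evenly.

No ballot ranks Model T above Concept 2: 0.
Ballots ranking Concept 2 above Model T: 10 − 0 = 10.
Concept 2 wins the head-to-head 10–0.

Concept 2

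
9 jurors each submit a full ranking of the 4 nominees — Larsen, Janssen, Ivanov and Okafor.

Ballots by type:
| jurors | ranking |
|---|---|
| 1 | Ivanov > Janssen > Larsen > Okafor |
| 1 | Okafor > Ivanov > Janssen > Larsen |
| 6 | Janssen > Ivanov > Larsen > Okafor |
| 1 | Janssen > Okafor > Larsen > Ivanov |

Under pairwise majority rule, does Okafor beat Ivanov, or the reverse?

Ivanov

Ballots ranking Okafor above Ivanov: 1 + 1 = 2.
Ballots ranking Ivanov above Okafor: 9 − 2 = 7.
Ivanov wins the head-to-head 7–2.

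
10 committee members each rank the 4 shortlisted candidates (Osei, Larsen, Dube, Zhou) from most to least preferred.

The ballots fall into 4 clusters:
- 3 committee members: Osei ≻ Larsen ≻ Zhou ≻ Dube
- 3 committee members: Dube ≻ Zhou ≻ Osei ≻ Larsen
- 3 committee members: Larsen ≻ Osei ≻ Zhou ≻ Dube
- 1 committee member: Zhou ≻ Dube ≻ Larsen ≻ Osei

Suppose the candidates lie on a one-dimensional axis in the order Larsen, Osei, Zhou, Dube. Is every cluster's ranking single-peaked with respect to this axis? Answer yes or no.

Axis positions: Larsen=1, Osei=2, Zhou=3, Dube=4.
Cluster 1 (peak Osei at position 2): ranking walks positions 2-1-3-4, expanding outward from the peak — single-peaked.
Cluster 2 (peak Dube at position 4): ranking walks positions 4-3-2-1, expanding outward from the peak — single-peaked.
Cluster 3 (peak Larsen at position 1): ranking walks positions 1-2-3-4, expanding outward from the peak — single-peaked.
Cluster 4: ranking walks positions 3-4-1-2; Larsen is ranked above Osei even though Osei lies between Larsen and the peak Zhou on the axis — preferences dip and rise again. Not single-peaked.
Cluster 4 violates single-peakedness, so the profile is not single-peaked on this axis.

no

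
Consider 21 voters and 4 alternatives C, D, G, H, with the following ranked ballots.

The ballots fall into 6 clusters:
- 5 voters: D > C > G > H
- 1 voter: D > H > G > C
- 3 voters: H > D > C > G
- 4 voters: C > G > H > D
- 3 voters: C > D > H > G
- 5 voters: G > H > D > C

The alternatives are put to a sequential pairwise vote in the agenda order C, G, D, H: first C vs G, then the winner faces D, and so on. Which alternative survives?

H

Round 1: C vs G — 15–6, C advances.
Round 2: C vs D — 7–14, D advances.
Round 3: D vs H — 9–12, H advances.
H survives the agenda.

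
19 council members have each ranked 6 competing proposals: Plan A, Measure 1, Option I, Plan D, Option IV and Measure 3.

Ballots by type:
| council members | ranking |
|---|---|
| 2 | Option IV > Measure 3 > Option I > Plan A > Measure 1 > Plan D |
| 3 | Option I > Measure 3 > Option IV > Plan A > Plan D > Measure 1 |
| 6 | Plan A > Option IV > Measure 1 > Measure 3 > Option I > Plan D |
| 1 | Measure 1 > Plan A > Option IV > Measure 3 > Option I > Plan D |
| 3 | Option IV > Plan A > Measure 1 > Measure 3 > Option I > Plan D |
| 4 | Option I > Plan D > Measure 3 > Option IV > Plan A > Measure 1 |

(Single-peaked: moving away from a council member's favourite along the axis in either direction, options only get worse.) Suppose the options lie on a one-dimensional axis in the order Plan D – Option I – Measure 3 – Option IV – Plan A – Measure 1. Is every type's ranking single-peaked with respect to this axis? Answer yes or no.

Axis positions: Plan D=1, Option I=2, Measure 3=3, Option IV=4, Plan A=5, Measure 1=6.
Type 1 (peak Option IV at position 4): ranking walks positions 4-3-2-5-6-1, expanding outward from the peak — single-peaked.
Type 2 (peak Option I at position 2): ranking walks positions 2-3-4-5-1-6, expanding outward from the peak — single-peaked.
Type 3 (peak Plan A at position 5): ranking walks positions 5-4-6-3-2-1, expanding outward from the peak — single-peaked.
Type 4 (peak Measure 1 at position 6): ranking walks positions 6-5-4-3-2-1, expanding outward from the peak — single-peaked.
Type 5 (peak Option IV at position 4): ranking walks positions 4-5-6-3-2-1, expanding outward from the peak — single-peaked.
Type 6 (peak Option I at position 2): ranking walks positions 2-1-3-4-5-6, expanding outward from the peak — single-peaked.
Every ranking is single-peaked on this axis.

yes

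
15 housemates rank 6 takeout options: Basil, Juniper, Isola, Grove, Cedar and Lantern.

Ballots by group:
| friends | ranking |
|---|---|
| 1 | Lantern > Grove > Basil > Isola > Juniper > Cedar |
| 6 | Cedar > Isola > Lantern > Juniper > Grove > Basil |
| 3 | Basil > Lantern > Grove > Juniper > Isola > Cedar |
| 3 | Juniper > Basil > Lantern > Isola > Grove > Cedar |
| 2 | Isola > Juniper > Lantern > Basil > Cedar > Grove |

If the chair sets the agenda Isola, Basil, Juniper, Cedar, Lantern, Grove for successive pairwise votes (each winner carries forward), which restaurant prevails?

Round 1: Isola vs Basil — 8–7, Isola advances.
Round 2: Isola vs Juniper — 9–6, Isola advances.
Round 3: Isola vs Cedar — 9–6, Isola advances.
Round 4: Isola vs Lantern — 8–7, Isola advances.
Round 5: Isola vs Grove — 11–4, Isola advances.
The agenda winner is Isola.

Isola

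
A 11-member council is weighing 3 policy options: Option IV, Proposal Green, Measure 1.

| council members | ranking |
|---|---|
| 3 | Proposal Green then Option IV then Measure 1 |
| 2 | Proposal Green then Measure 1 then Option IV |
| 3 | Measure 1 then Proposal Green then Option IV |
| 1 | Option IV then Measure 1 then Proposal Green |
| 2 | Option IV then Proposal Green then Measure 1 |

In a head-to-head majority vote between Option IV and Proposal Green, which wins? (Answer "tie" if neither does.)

Ballots ranking Option IV above Proposal Green: 1 + 2 = 3.
Ballots ranking Proposal Green above Option IV: 11 − 3 = 8.
Proposal Green wins the head-to-head 8–3.

Proposal Green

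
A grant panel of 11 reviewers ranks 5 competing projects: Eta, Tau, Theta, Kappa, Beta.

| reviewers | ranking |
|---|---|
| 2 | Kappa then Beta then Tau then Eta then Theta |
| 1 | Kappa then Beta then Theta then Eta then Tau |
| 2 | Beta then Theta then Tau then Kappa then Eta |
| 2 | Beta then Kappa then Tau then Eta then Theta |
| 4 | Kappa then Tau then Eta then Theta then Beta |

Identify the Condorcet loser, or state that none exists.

Theta

Pairwise majorities:
Eta vs Tau: Eta preferred on 1 ballot; Tau wins 10–1.
Eta vs Theta: Eta, 8–3.
Eta vs Kappa: Eta is ranked higher on 0 ballots, Kappa on 11. Kappa wins 11–0.
Eta vs Beta: Beta, 7–4.
Tau vs Theta: Tau preferred on 2+2+4 = 8 ballots; Tau wins 8–3.
Tau vs Kappa: Tau preferred on 2 ballots; Kappa wins 9–2.
Tau vs Beta: Beta wins 7–4.
Theta–Kappa: Kappa 9–2.
Theta vs Beta: Beta, 7–4.
Kappa vs Beta: 7 to 4, Kappa.
Only Theta has no wins; Theta is the Condorcet loser.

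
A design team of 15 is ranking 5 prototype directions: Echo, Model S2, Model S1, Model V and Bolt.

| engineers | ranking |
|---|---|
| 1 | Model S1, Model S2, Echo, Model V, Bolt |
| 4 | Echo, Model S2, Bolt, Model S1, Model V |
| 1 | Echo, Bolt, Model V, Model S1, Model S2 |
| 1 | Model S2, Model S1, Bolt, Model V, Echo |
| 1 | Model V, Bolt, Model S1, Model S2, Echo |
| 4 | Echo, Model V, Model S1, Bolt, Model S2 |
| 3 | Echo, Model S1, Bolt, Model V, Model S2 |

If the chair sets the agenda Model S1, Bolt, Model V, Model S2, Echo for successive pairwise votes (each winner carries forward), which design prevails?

Round 1: Model S1 vs Bolt — 9–6, Model S1 advances.
Round 2: Model S1 vs Model V — 9–6, Model S1 advances.
Round 3: Model S1 vs Model S2 — 10–5, Model S1 advances.
Round 4: Model S1 vs Echo — 3–12, Echo advances.
Echo survives the agenda.

Echo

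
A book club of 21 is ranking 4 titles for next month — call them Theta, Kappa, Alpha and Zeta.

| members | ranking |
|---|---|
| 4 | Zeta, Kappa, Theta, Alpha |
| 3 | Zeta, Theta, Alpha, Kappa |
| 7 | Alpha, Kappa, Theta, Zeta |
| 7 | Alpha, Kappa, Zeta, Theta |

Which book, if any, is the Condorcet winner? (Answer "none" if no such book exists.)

Check each pair by majority over 21 ballots:
Theta vs Kappa: Kappa wins 18–3.
Theta vs Alpha: Alpha, 14–7.
Theta–Zeta: Zeta 14–7.
Kappa–Alpha: Alpha 17–4.
Kappa vs Zeta: Kappa, 14–7.
Alpha vs Zeta: Alpha, 14–7.
Alpha wins every pairwise contest, so Alpha is the Condorcet winner.

Alpha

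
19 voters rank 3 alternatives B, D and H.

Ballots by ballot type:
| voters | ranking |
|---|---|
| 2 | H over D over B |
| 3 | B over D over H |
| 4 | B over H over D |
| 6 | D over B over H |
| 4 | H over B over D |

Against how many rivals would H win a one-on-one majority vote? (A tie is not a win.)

1

H against each rival (19 voters):
H vs B: 2+4 = 6 for H, 13 for B — B by 13–6.
H vs D: H is ranked higher on 2+4+4 = 10 ballots, D on 9. H wins 10–9.
H beats D; loses to B — 1 pairwise win.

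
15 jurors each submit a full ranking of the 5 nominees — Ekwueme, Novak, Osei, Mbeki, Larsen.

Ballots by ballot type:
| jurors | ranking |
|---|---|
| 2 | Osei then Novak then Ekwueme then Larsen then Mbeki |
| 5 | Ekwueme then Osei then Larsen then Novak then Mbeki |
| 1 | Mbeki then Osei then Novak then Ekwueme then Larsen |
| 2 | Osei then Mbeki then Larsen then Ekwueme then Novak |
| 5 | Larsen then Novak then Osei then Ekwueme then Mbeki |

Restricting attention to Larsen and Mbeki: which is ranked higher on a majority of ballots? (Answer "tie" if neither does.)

Larsen

Ballots ranking Larsen above Mbeki: 2 + 5 + 5 = 12.
Ballots ranking Mbeki above Larsen: 15 − 12 = 3.
Larsen wins the head-to-head 12–3.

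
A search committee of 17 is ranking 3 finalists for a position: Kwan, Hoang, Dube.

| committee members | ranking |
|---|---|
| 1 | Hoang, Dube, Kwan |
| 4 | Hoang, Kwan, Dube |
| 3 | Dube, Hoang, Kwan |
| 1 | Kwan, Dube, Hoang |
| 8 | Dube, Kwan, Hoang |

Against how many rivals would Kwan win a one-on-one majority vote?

Kwan against each rival (17 committee members):
Kwan vs Hoang: Kwan, 9–8.
Kwan vs Dube: 4+1 = 5 for Kwan, 12 for Dube — Dube by 12–5.
Kwan beats Hoang; loses to Dube — 1 pairwise win.

1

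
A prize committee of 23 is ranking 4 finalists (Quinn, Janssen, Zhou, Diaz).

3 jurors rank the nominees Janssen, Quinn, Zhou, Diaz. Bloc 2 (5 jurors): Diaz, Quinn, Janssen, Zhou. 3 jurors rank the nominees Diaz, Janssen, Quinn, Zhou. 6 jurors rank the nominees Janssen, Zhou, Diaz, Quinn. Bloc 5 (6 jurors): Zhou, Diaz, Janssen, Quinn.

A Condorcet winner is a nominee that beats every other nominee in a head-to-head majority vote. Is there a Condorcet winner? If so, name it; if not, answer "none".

Pairwise majorities:
Quinn vs Janssen: Quinn is ranked higher on 5 ballots, Janssen on 18. Janssen wins 18–5.
Quinn vs Zhou: 3+5+3 = 11 for Quinn, 12 for Zhou — Zhou by 12–11.
Quinn vs Diaz: 3 for Quinn, 20 for Diaz — Diaz by 20–3.
Janssen vs Zhou: Janssen is ranked higher on 3+5+3+6 = 17 ballots, Zhou on 6. Janssen wins 17–6.
Janssen vs Diaz: Janssen preferred on 3+6 = 9 ballots; Diaz wins 14–9.
Zhou vs Diaz: Zhou is ranked higher on 3+6+6 = 15 ballots, Diaz on 8. Zhou wins 15–8.
Each nominee drops at least one matchup (Quinn loses to Janssen; Janssen loses to Diaz; Zhou loses to Janssen; Diaz loses to Zhou); the cycle Janssen beats Zhou beats Diaz beats Janssen rules out a Condorcet winner.

none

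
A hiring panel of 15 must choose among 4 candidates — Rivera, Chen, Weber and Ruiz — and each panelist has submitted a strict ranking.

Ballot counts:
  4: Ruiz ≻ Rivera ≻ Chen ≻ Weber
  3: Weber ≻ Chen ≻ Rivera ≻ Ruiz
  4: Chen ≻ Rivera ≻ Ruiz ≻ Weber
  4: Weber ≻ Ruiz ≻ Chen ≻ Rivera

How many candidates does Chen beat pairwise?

Chen against each rival (15 committee members):
Chen–Rivera: Chen 11–4.
Chen vs Weber: 8 to 7, Chen.
Chen–Ruiz: Ruiz 8–7.
Chen beats Rivera, Weber; loses to Ruiz — 2 pairwise wins.

2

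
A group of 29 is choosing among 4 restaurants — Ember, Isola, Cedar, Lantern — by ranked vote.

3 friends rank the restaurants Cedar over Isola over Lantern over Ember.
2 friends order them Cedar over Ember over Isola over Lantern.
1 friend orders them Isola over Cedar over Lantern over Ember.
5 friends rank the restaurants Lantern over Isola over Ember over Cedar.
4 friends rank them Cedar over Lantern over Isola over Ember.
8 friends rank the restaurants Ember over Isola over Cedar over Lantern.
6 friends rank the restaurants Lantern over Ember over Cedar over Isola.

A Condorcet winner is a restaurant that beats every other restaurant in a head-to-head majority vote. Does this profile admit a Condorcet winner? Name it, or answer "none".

none

Check each pair by majority over 29 ballots:
Ember vs Isola: Ember wins 16–13.
Ember vs Cedar: Ember, 19–10.
Ember vs Lantern: Lantern, 19–10.
Isola vs Cedar: Cedar, 15–14.
Isola vs Lantern: Lantern wins 15–14.
Cedar–Lantern: Cedar 18–11.
Each restaurant drops at least one matchup (Ember loses to Lantern; Isola loses to Ember; Cedar loses to Ember; Lantern loses to Cedar); the cycle Ember beats Cedar beats Lantern beats Ember rules out a Condorcet winner.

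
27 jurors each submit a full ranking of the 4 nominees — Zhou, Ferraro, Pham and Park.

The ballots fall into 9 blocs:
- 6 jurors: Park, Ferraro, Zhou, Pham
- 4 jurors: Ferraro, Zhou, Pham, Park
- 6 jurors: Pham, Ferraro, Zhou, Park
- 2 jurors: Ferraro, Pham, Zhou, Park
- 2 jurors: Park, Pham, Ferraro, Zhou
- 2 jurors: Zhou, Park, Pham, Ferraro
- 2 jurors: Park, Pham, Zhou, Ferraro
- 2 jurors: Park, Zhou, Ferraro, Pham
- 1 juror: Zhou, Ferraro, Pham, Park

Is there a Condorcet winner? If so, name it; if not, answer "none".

none

Pairwise majorities:
Zhou vs Ferraro: Ferraro wins 20–7.
Zhou vs Pham: Zhou, 15–12.
Zhou vs Park: Zhou wins 15–12.
Ferraro vs Pham: Ferraro, 15–12.
Ferraro vs Park: Park, 14–13.
Pham vs Park: Park, 14–13.
Every nominee loses at least once (Zhou loses to Ferraro; Ferraro loses to Park; Pham loses to Zhou; Park loses to Zhou). The majority relation contains the cycle Zhou → Park → Ferraro → Zhou, so there is no Condorcet winner.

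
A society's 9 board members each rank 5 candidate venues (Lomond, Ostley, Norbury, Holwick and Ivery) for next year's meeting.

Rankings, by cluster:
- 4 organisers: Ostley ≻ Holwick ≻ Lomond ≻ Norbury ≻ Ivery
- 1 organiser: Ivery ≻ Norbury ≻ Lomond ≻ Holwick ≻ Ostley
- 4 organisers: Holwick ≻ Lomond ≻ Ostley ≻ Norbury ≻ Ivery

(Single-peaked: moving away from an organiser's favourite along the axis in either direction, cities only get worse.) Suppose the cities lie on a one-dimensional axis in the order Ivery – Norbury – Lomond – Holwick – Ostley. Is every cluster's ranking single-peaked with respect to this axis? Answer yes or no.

yes

Axis positions: Ivery=1, Norbury=2, Lomond=3, Holwick=4, Ostley=5.
Cluster 1 (peak Ostley at position 5): ranking walks positions 5-4-3-2-1, expanding outward from the peak — single-peaked.
Cluster 2 (peak Ivery at position 1): ranking walks positions 1-2-3-4-5, expanding outward from the peak — single-peaked.
Cluster 3 (peak Holwick at position 4): ranking walks positions 4-3-5-2-1, expanding outward from the peak — single-peaked.
Every ranking is single-peaked on this axis.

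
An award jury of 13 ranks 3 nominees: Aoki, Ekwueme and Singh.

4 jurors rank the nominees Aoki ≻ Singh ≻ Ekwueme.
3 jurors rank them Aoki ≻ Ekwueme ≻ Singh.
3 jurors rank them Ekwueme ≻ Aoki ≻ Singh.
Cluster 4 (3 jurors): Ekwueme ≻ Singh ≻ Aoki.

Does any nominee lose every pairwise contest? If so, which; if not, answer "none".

Singh

Head-to-head results (13 jurors):
Aoki vs Ekwueme: Aoki is ranked higher on 4+3 = 7 ballots, Ekwueme on 6. Aoki wins 7–6.
Aoki vs Singh: Aoki preferred on 4+3+3 = 10 ballots; Aoki wins 10–3.
Ekwueme vs Singh: 3+3+3 = 9 for Ekwueme, 4 for Singh — Ekwueme by 9–4.
Only Singh has no wins; Singh is the Condorcet loser.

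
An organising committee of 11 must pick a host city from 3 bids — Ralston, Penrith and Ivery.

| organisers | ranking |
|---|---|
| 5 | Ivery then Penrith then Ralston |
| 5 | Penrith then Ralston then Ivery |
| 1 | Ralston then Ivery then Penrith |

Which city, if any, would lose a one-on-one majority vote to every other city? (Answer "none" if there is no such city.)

Head-to-head results (11 organisers):
Ralston vs Penrith: Penrith, 10–1.
Ralston vs Ivery: 5+1 = 6 for Ralston, 5 for Ivery — Ralston by 6–5.
Penrith vs Ivery: 5 to 6, Ivery.
Each city has at least one pairwise win (Ralston beats Ivery; Penrith beats Ralston; Ivery beats Penrith) — no Condorcet loser.

none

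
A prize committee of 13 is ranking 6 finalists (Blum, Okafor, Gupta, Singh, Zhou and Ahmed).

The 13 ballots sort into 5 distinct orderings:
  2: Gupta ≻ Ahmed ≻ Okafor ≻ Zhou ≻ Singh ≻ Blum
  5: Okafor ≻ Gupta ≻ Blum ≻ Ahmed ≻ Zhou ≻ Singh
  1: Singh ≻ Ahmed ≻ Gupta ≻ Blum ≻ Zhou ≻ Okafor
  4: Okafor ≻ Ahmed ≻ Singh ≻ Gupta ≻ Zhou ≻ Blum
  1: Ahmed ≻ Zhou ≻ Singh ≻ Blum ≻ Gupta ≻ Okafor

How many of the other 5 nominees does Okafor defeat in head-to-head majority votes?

Okafor against each rival (13 jurors):
Okafor vs Blum: Okafor, 11–2.
Okafor vs Gupta: Okafor wins 9–4.
Okafor vs Singh: 11 to 2, Okafor.
Okafor vs Zhou: Okafor preferred on 2+5+4 = 11 ballots; Okafor wins 11–2.
Okafor vs Ahmed: Okafor is ranked higher on 5+4 = 9 ballots, Ahmed on 4. Okafor wins 9–4.
Okafor beats Blum, Gupta, Singh, Zhou, Ahmed — 5 pairwise wins.

5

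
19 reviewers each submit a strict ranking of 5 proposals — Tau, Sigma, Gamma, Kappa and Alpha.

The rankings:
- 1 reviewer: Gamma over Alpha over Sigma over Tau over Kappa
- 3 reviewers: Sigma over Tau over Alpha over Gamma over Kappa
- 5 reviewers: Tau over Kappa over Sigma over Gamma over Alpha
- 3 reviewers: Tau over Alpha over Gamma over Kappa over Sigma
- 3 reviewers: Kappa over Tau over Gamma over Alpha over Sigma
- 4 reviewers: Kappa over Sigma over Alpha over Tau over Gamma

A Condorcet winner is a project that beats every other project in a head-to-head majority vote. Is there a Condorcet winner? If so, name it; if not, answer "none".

Tau

Pairwise majorities:
Tau vs Sigma: Tau is ranked higher on 5+3+3 = 11 ballots, Sigma on 8. Tau wins 11–8.
Tau vs Gamma: 3+5+3+3+4 = 18 for Tau, 1 for Gamma — Tau by 18–1.
Tau vs Kappa: Tau preferred on 1+3+5+3 = 12 ballots; Tau wins 12–7.
Tau vs Alpha: 3+5+3+3 = 14 for Tau, 5 for Alpha — Tau by 14–5.
Sigma vs Gamma: 12 to 7, Sigma.
Sigma vs Kappa: 1+3 = 4 for Sigma, 15 for Kappa — Kappa by 15–4.
Sigma vs Alpha: 12 to 7, Sigma.
Gamma vs Kappa: 7 to 12, Kappa.
Gamma vs Alpha: 1+5+3 = 9 for Gamma, 10 for Alpha — Alpha by 10–9.
Kappa vs Alpha: Kappa preferred on 5+3+4 = 12 ballots; Kappa wins 12–7.
Only Tau has no losses; Tau is the Condorcet winner.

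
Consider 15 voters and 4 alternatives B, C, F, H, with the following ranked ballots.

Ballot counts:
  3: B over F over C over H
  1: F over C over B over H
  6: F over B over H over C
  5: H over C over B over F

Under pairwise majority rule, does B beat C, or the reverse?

Ballots ranking B above C: 3 + 6 = 9.
Ballots ranking C above B: 15 − 9 = 6.
B wins the head-to-head 9–6.

B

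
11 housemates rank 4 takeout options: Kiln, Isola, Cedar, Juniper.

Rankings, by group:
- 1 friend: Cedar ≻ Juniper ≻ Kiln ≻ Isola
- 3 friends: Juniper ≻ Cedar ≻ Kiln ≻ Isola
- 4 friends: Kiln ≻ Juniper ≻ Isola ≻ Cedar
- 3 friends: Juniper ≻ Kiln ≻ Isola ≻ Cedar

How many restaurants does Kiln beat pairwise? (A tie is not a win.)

Kiln against each rival (11 friends):
Kiln vs Isola: 11 to 0, Kiln.
Kiln vs Cedar: Kiln, 7–4.
Kiln vs Juniper: Kiln is ranked higher on 4 ballots, Juniper on 7. Juniper wins 7–4.
Kiln beats Isola, Cedar; loses to Juniper — 2 pairwise wins.

2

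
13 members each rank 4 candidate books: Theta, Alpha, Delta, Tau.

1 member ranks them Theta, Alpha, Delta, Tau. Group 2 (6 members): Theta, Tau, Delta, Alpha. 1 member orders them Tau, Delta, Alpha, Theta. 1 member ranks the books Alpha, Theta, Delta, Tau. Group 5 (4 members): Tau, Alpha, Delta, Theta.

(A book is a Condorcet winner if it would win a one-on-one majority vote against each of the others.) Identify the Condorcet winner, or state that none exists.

Theta

Check each pair by majority over 13 ballots:
Theta vs Alpha: Theta wins 7–6.
Theta vs Delta: 8 to 5, Theta.
Theta vs Tau: Theta is ranked higher on 1+6+1 = 8 ballots, Tau on 5. Theta wins 8–5.
Alpha vs Delta: Alpha preferred on 1+1+4 = 6 ballots; Delta wins 7–6.
Alpha vs Tau: 1+1 = 2 for Alpha, 11 for Tau — Tau by 11–2.
Delta vs Tau: Delta preferred on 1+1 = 2 ballots; Tau wins 11–2.
Theta defeats every rival head-to-head and is the Condorcet winner.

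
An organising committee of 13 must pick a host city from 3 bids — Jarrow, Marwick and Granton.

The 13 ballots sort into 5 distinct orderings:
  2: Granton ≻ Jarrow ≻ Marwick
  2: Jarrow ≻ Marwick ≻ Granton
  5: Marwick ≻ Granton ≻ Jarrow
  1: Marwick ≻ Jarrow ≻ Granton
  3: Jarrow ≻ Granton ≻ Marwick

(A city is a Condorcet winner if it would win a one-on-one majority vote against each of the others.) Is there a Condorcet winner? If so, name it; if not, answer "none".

Check each pair by majority over 13 ballots:
Jarrow vs Marwick: Jarrow, 7–6.
Jarrow–Granton: Granton 7–6.
Marwick–Granton: Marwick 8–5.
No city is unbeaten: Jarrow loses to Granton; Marwick loses to Jarrow; Granton loses to Marwick. In particular Jarrow beats Marwick beats Granton beats Jarrow is a majority cycle — no Condorcet winner exists.

none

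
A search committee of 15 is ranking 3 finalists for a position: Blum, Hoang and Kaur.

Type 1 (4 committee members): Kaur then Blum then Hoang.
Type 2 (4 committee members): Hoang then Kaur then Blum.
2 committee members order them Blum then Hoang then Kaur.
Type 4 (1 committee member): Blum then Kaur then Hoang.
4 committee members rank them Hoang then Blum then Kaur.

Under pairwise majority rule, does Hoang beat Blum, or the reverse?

Ballots ranking Hoang above Blum: 4 + 4 = 8.
Ballots ranking Blum above Hoang: 15 − 8 = 7.
Hoang wins the head-to-head 8–7.

Hoang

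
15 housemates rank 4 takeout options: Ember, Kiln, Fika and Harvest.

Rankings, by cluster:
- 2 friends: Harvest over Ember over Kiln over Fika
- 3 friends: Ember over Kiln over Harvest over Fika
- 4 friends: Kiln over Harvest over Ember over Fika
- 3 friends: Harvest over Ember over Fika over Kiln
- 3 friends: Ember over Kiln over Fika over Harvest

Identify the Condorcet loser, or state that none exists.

Fika

Pairwise majorities:
Ember vs Kiln: 11 to 4, Ember.
Ember vs Fika: 15 to 0, Ember.
Ember vs Harvest: Ember is ranked higher on 3+3 = 6 ballots, Harvest on 9. Harvest wins 9–6.
Kiln vs Fika: 2+3+4+3 = 12 for Kiln, 3 for Fika — Kiln by 12–3.
Kiln–Harvest: Kiln 10–5.
Fika vs Harvest: Harvest wins 12–3.
Fika loses to every other restaurant — it is the Condorcet loser.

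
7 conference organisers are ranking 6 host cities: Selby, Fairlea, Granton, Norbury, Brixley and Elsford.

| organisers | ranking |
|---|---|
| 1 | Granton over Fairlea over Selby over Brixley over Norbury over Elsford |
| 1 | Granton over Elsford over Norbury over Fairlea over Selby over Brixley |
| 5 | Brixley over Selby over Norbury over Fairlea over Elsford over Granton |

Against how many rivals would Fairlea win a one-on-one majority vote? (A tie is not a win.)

2

Fairlea against each rival (7 organisers):
Fairlea vs Selby: 1+1 = 2 for Fairlea, 5 for Selby — Selby by 5–2.
Fairlea vs Granton: Fairlea preferred on 5 ballots; Fairlea wins 5–2.
Fairlea–Norbury: Norbury 6–1.
Fairlea vs Brixley: Fairlea preferred on 1+1 = 2 ballots; Brixley wins 5–2.
Fairlea vs Elsford: Fairlea, 6–1.
Fairlea beats Granton, Elsford; loses to Selby, Norbury, Brixley — 2 pairwise wins.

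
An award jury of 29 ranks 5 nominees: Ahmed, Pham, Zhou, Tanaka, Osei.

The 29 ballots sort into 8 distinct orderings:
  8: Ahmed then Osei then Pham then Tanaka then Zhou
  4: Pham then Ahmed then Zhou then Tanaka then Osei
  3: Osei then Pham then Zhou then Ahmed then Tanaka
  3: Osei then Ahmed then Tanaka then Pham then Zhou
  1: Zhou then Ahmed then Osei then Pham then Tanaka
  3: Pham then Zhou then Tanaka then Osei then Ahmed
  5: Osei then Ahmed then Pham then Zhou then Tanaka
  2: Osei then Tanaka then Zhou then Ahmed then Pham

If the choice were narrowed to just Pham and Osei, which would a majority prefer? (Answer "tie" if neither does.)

Ballots ranking Pham above Osei: 4 + 3 = 7.
Ballots ranking Osei above Pham: 29 − 7 = 22.
Osei wins the head-to-head 22–7.

Osei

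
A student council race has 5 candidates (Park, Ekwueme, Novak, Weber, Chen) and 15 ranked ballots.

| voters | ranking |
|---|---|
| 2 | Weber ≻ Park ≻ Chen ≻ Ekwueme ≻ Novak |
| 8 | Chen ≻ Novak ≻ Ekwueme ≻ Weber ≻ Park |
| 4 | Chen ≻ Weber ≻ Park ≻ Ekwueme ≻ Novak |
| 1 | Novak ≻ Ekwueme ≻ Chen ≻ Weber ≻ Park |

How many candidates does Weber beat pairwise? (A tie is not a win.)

1

Weber against each rival (15 voters):
Weber vs Park: Weber, 15–0.
Weber–Ekwueme: Ekwueme 9–6.
Weber vs Novak: 2+4 = 6 for Weber, 9 for Novak — Novak by 9–6.
Weber–Chen: Chen 13–2.
Weber beats Park; loses to Ekwueme, Novak, Chen — 1 pairwise win.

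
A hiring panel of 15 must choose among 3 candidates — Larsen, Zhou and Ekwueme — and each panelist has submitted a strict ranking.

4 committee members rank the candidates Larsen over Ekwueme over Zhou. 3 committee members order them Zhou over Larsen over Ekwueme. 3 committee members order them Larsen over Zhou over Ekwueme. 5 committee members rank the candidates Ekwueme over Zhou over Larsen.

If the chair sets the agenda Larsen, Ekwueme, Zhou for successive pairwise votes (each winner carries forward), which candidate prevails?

Round 1: Larsen vs Ekwueme — 10–5, Larsen advances.
Round 2: Larsen vs Zhou — 7–8, Zhou advances.
Zhou survives the agenda.

Zhou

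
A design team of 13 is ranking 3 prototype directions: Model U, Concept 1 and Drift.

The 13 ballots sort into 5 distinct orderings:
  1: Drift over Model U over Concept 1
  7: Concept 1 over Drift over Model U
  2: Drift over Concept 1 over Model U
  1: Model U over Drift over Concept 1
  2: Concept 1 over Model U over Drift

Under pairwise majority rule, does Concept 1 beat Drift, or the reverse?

Concept 1

Ballots ranking Concept 1 above Drift: 7 + 2 = 9.
Ballots ranking Drift above Concept 1: 13 − 9 = 4.
Concept 1 wins the head-to-head 9–4.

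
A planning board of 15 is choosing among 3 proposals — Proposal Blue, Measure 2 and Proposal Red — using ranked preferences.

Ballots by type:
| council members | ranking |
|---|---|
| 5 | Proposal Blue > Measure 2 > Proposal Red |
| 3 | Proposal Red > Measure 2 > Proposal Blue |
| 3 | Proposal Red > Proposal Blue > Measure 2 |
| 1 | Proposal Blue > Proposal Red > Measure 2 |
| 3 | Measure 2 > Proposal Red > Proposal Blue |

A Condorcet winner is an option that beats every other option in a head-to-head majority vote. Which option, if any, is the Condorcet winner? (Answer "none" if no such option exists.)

Check each pair by majority over 15 ballots:
Proposal Blue vs Measure 2: Proposal Blue preferred on 5+3+1 = 9 ballots; Proposal Blue wins 9–6.
Proposal Blue vs Proposal Red: Proposal Blue is ranked higher on 5+1 = 6 ballots, Proposal Red on 9. Proposal Red wins 9–6.
Measure 2 vs Proposal Red: 5+3 = 8 for Measure 2, 7 for Proposal Red — Measure 2 by 8–7.
Every option loses at least once (Proposal Blue loses to Proposal Red; Measure 2 loses to Proposal Blue; Proposal Red loses to Measure 2). The majority relation contains the cycle Proposal Blue > Measure 2 > Proposal Red > Proposal Blue, so there is no Condorcet winner.

none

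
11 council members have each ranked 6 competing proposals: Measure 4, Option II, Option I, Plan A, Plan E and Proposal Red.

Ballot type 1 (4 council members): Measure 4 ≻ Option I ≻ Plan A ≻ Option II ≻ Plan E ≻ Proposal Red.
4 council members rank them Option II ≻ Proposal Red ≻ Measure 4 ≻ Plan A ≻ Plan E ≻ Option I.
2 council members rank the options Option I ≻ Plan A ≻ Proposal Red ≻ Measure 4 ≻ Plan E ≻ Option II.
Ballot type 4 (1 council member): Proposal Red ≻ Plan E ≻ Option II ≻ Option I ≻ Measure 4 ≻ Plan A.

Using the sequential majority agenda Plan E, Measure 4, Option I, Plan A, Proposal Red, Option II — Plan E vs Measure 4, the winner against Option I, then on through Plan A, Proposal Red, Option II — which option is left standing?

Option II

Round 1: Plan E vs Measure 4 — 1–10, Measure 4 advances.
Round 2: Measure 4 vs Option I — 8–3, Measure 4 advances.
Round 3: Measure 4 vs Plan A — 9–2, Measure 4 advances.
Round 4: Measure 4 vs Proposal Red — 4–7, Proposal Red advances.
Round 5: Proposal Red vs Option II — 3–8, Option II advances.
Option II survives the agenda.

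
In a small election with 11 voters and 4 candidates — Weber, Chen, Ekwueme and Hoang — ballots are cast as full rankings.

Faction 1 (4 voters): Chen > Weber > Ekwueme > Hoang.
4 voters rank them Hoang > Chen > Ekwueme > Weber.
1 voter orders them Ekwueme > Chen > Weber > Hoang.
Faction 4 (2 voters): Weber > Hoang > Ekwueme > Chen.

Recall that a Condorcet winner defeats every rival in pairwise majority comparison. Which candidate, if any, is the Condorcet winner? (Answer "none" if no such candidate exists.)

Head-to-head results (11 voters):
Weber vs Chen: Chen, 9–2.
Weber vs Ekwueme: 4+2 = 6 for Weber, 5 for Ekwueme — Weber by 6–5.
Weber vs Hoang: 4+1+2 = 7 for Weber, 4 for Hoang — Weber by 7–4.
Chen vs Ekwueme: Chen, 8–3.
Chen vs Hoang: Hoang, 6–5.
Ekwueme–Hoang: Hoang 6–5.
Every candidate loses at least once (Weber loses to Chen; Chen loses to Hoang; Ekwueme loses to Weber; Hoang loses to Weber). The majority relation contains the cycle Weber → Hoang → Chen → Weber, so there is no Condorcet winner.

none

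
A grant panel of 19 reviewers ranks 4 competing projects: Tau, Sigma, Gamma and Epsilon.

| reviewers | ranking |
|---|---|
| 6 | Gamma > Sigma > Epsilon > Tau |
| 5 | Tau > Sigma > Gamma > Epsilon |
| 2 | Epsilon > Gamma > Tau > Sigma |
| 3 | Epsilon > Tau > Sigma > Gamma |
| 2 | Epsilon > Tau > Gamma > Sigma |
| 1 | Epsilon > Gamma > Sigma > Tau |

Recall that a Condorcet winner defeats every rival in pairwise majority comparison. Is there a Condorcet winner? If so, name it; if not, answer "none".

none

Pairwise majorities:
Tau vs Sigma: Tau, 12–7.
Tau vs Gamma: Tau preferred on 5+3+2 = 10 ballots; Tau wins 10–9.
Tau vs Epsilon: Epsilon, 14–5.
Sigma vs Gamma: Sigma preferred on 5+3 = 8 ballots; Gamma wins 11–8.
Sigma vs Epsilon: 6+5 = 11 for Sigma, 8 for Epsilon — Sigma by 11–8.
Gamma vs Epsilon: 6+5 = 11 for Gamma, 8 for Epsilon — Gamma by 11–8.
Every project loses at least once (Tau loses to Epsilon; Sigma loses to Tau; Gamma loses to Tau; Epsilon loses to Sigma). The majority relation contains the cycle Tau beats Sigma beats Epsilon beats Tau, so there is no Condorcet winner.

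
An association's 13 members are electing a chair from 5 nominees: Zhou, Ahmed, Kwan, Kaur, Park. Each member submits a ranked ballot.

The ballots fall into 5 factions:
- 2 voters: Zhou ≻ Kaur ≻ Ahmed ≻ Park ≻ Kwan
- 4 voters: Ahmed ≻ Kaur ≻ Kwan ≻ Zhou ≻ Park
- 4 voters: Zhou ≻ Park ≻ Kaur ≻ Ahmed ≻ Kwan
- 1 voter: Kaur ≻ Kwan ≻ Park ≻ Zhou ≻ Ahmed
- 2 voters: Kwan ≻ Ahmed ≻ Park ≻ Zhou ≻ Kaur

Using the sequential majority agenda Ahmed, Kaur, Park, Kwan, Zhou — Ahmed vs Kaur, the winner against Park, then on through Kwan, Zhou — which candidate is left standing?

Round 1: Ahmed vs Kaur — 6–7, Kaur advances.
Round 2: Kaur vs Park — 7–6, Kaur advances.
Round 3: Kaur vs Kwan — 11–2, Kaur advances.
Round 4: Kaur vs Zhou — 5–8, Zhou advances.
The agenda winner is Zhou.

Zhou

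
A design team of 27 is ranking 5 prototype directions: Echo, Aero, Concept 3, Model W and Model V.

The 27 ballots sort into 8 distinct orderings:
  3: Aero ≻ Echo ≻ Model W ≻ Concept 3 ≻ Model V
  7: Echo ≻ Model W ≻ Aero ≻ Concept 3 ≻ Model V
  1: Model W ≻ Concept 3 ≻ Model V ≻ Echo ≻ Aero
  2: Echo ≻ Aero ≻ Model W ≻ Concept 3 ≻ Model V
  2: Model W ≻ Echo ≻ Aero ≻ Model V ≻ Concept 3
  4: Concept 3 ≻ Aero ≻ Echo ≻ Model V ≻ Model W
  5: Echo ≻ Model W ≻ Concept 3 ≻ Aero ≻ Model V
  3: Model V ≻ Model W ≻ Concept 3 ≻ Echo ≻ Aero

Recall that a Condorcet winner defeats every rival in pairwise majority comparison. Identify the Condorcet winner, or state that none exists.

Pairwise majorities:
Echo vs Aero: Echo, 20–7.
Echo–Concept 3: Echo 19–8.
Echo vs Model W: Echo, 21–6.
Echo vs Model V: Echo, 23–4.
Aero vs Concept 3: Aero, 14–13.
Aero vs Model W: Model W wins 18–9.
Aero vs Model V: Aero wins 23–4.
Concept 3 vs Model W: Model W, 23–4.
Concept 3–Model V: Concept 3 22–5.
Model W–Model V: Model W 20–7.
Only Echo has no losses; Echo is the Condorcet winner.

Echo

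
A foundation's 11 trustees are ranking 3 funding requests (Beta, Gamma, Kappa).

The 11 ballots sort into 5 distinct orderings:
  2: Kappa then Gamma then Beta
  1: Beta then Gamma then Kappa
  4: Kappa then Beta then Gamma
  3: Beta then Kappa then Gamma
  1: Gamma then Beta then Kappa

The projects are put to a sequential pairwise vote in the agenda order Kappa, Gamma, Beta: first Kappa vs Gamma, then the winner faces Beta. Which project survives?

Round 1: Kappa vs Gamma — 9–2, Kappa advances.
Round 2: Kappa vs Beta — 6–5, Kappa advances.
The agenda winner is Kappa.

Kappa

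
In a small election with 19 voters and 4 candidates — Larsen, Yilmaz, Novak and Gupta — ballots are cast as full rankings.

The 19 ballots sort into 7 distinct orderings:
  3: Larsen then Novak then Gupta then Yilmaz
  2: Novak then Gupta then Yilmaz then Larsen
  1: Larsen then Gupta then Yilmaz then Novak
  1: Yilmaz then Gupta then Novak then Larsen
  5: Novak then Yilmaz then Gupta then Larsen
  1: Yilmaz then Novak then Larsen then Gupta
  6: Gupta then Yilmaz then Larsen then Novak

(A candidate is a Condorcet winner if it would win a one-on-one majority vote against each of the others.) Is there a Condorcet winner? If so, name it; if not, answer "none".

none

Head-to-head results (19 voters):
Larsen–Yilmaz: Yilmaz 15–4.
Larsen–Novak: Larsen 10–9.
Larsen vs Gupta: Gupta wins 14–5.
Yilmaz vs Novak: Novak wins 10–9.
Yilmaz–Gupta: Gupta 12–7.
Novak–Gupta: Novak 11–8.
Every candidate loses at least once (Larsen loses to Yilmaz; Yilmaz loses to Novak; Novak loses to Larsen; Gupta loses to Novak). The majority relation contains the cycle Larsen beats Novak beats Yilmaz beats Larsen, so there is no Condorcet winner.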